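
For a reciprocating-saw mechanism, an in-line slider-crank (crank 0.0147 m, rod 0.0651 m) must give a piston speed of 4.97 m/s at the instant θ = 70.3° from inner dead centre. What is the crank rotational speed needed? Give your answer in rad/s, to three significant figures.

333

For an in-line slider-crank, |v_piston| = rω|sinθ|·[1 + r cosθ/√(L² − r² sin²θ)].
With r = 0.0147 m, L = 0.0651 m, θ = 70.3°: the bracketed kinematic factor |dx/dθ| = 0.014918 m.
ω = v/|dx/dθ| = 4.97/0.014918 = 333.16 rad/s.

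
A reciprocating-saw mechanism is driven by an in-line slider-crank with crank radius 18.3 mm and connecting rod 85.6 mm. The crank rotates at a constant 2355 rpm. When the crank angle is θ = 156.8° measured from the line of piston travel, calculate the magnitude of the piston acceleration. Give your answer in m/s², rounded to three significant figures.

857

ω = 2π·2355/60 = 246.6 rad/s
x(θ) = r cosθ + √(L² − r² sin²θ); with ω constant, a = ω²·d²x/dθ².
d²x/dθ² = −r cosθ − r²(cos2θ)/√u − r⁴ sin²2θ/(4u^{3/2}),  u = L² − r² sin²θ = 0.00727539 m².
Substituting r = 0.0183 m, L = 0.0856 m, θ = 156.8°: d²x/dθ² = +0.014089 m.
a = ω²·d²x/dθ² = (246.6)²·(+0.014089) = +856.87 m/s²;  |a| = 856.87 m/s².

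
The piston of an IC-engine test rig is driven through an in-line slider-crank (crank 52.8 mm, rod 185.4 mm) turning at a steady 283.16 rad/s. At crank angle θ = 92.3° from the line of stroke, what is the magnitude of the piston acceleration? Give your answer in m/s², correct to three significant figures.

1420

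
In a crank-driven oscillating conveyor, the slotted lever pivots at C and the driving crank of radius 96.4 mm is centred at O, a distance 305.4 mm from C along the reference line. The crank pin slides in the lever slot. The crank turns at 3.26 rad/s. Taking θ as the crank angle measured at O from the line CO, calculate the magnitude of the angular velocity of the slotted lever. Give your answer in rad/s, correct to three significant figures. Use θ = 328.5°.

ω = 3.26 rad/s
Crank pin A relative to C: A = (d + r cosθ, r sinθ); lever angle φ = atan2(r sinθ, d + r cosθ).
Differentiating tanφ: φ̇ = rω(d cosθ + r)/(d² + r² + 2dr cosθ).
d² + r² + 2dr cosθ = |CA|² = 0.152767 m²;  d cosθ + r = +0.3568 m.
|ω_lever| = |0.0964·3.26·+0.3568| / 0.152767 = 0.73398 rad/s.

0.734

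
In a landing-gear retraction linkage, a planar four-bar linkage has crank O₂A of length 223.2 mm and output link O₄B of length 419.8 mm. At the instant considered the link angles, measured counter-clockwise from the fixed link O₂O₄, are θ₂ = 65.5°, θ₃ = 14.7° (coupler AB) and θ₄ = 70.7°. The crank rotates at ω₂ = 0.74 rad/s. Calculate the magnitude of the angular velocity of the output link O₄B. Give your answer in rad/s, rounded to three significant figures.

0.368

ω₂ = 0.74 rad/s
Differentiating the loop-closure r₂e^{iθ₂}+r₃e^{iθ₃}=r₁+r₄e^{iθ₄} gives r₂ω₂e^{iθ₂}+r₃ω₃e^{iθ₃}=r₄ω₄e^{iθ₄}.
Eliminating the other unknown: ω₄ = r₂ω₂ sin(θ₂−θ₃) / [r₄ sin(θ₄−θ₃)].
Numerator sine = +0.77494; denominator sine = +0.82904.
Result = 0.2232·0.74·(+0.77494) / (0.4198·(+0.82904)) = +0.36777 rad/s; magnitude 0.36777 rad/s.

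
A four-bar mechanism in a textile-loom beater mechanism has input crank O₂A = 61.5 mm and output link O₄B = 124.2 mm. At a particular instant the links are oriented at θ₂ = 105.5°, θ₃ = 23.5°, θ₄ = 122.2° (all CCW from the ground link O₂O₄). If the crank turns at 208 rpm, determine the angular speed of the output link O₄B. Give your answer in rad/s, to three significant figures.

ω₂ = 21.78 rad/s (from 208 rpm).
Differentiating the loop-closure r₂e^{iθ₂}+r₃e^{iθ₃}=r₁+r₄e^{iθ₄} gives r₂ω₂e^{iθ₂}+r₃ω₃e^{iθ₃}=r₄ω₄e^{iθ₄}.
Eliminating the other unknown: ω₄ = r₂ω₂ sin(θ₂−θ₃) / [r₄ sin(θ₄−θ₃)].
Numerator sine = +0.99027; denominator sine = +0.98849.
Result = 0.0615·21.78·(+0.99027) / (0.1242·(+0.98849)) = +10.805 rad/s; magnitude 10.805 rad/s.

10.8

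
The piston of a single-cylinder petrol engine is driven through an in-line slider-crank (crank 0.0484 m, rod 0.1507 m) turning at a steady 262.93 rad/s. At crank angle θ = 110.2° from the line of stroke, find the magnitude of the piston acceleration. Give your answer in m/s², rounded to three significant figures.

2000

ω = 262.9 rad/s
x(θ) = r cosθ + √(L² − r² sin²θ); with ω constant, a = ω²·d²x/dθ².
d²x/dθ² = −r cosθ − r²(cos2θ)/√u − r⁴ sin²2θ/(4u^{3/2}),  u = L² − r² sin²θ = 0.0206472 m².
Substituting r = 0.0484 m, L = 0.1507 m, θ = 110.2°: d²x/dθ² = +0.028933 m.
a = ω²·d²x/dθ² = (262.9)²·(+0.028933) = +2000.2 m/s²;  |a| = 2000.2 m/s².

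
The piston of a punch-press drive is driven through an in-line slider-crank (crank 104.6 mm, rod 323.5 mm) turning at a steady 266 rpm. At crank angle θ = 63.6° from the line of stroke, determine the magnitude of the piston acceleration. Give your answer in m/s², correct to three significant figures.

20.0

ω = 2π·266/60 = 27.86 rad/s
x(θ) = r cosθ + √(L² − r² sin²θ); with ω constant, a = ω²·d²x/dθ².
d²x/dθ² = −r cosθ − r²(cos2θ)/√u − r⁴ sin²2θ/(4u^{3/2}),  u = L² − r² sin²θ = 0.0958742 m².
Substituting r = 0.1046 m, L = 0.3235 m, θ = 63.6°: d²x/dθ² = -0.025785 m.
a = ω²·d²x/dθ² = (27.86)²·(-0.025785) = -20.007 m/s²;  |a| = 20.007 m/s².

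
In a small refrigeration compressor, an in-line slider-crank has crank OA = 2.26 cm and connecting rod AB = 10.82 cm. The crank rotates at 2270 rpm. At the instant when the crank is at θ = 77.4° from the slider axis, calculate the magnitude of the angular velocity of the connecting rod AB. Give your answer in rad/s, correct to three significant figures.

ω = 237.7 rad/s (converted from 2270 rpm).
The rod makes angle φ with the slider axis where L sinφ = r sinθ; differentiating, L cosφ·φ̇ = r ω cosθ.
L cosφ = √(L² − r² sin²θ) = 0.10593 m.
|ω_rod| = r ω |cosθ| / √(L² − r² sin²θ) = 0.0226·237.7·0.21814/0.10593 = 11.064 rad/s.

11.1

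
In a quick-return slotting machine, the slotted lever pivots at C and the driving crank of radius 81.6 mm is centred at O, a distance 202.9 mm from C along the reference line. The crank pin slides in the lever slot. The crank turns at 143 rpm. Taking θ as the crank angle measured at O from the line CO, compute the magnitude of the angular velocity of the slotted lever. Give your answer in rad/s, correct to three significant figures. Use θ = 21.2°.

4.20

ω = 14.97 rad/s (from 143 rpm).
Crank pin A relative to C: A = (d + r cosθ, r sinθ); lever angle φ = atan2(r sinθ, d + r cosθ).
Differentiating tanφ: φ̇ = rω(d cosθ + r)/(d² + r² + 2dr cosθ).
d² + r² + 2dr cosθ = |CA|² = 0.0786993 m²;  d cosθ + r = +0.27077 m.
|ω_lever| = |0.0816·14.97·+0.27077| / 0.0786993 = 4.2042 rad/s.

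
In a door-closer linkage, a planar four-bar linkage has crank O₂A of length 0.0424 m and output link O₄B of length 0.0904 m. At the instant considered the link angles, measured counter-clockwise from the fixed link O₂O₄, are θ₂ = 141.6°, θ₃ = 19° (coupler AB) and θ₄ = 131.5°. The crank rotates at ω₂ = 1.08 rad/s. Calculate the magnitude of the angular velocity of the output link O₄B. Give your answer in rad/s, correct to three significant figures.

0.462

ω₂ = 1.08 rad/s
Differentiating the loop-closure r₂e^{iθ₂}+r₃e^{iθ₃}=r₁+r₄e^{iθ₄} gives r₂ω₂e^{iθ₂}+r₃ω₃e^{iθ₃}=r₄ω₄e^{iθ₄}.
Eliminating the other unknown: ω₄ = r₂ω₂ sin(θ₂−θ₃) / [r₄ sin(θ₄−θ₃)].
Numerator sine = +0.84245; denominator sine = +0.92388.
Result = 0.0424·1.08·(+0.84245) / (0.0904·(+0.92388)) = +0.4619 rad/s; magnitude 0.4619 rad/s.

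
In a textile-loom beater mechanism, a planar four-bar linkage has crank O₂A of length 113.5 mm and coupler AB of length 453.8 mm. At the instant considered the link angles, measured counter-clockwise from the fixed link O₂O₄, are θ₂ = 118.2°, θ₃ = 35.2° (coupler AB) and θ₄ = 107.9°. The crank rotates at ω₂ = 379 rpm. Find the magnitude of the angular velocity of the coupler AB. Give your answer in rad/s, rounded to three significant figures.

ω₂ = 39.69 rad/s (from 379 rpm).
Differentiating the loop-closure r₂e^{iθ₂}+r₃e^{iθ₃}=r₁+r₄e^{iθ₄} gives r₂ω₂e^{iθ₂}+r₃ω₃e^{iθ₃}=r₄ω₄e^{iθ₄}.
Eliminating the other unknown: ω₃ = r₂ω₂ sin(θ₄−θ₂) / [r₃ sin(θ₃−θ₄)].
Numerator sine = -0.17880; denominator sine = -0.95476.
Result = 0.1135·39.69·(-0.17880) / (0.4538·(-0.95476)) = +1.859 rad/s; magnitude 1.859 rad/s.

1.86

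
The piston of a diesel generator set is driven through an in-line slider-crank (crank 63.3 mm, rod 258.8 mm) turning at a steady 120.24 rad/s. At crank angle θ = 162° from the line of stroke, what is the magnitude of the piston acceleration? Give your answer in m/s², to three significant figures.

688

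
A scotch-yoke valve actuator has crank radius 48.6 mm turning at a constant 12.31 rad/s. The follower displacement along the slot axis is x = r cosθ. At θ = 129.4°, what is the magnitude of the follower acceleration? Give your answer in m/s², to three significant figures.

ω = 12.31 rad/s
x = r cosθ ⇒ ẍ = −rω² cosθ (ω constant).
|a| = rω²|cosθ| = 0.0486·(12.31)²·|cos 129.4°| = 4.6746 m/s².

4.67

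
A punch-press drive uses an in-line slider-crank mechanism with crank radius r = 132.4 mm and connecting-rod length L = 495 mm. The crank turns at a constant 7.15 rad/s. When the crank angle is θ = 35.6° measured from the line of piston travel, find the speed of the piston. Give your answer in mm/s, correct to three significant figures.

672

ω = 7.15 rad/s
For an in-line slider-crank, x = r cosθ + √(L² − r² sin²θ), so v = −rω sinθ·[1 + r cosθ/√(L² − r² sin²θ)].
With r = 0.1324 m, L = 0.495 m, θ = 35.6°: √(L² − r² sin²θ) = 0.48896 m.
v = −0.1324·7.15·0.58212·[1 + 0.1324·0.81310/0.48896] = -0.6724 m/s.
|v| = 0.6724 m/s = 672.4 mm/s.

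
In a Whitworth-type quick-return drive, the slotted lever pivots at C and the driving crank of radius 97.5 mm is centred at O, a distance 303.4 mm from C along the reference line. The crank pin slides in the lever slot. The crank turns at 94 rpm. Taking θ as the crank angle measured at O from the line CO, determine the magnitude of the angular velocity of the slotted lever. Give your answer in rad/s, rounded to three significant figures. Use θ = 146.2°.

2.83

ω = 9.844 rad/s (from 94 rpm).
Crank pin A relative to C: A = (d + r cosθ, r sinθ); lever angle φ = atan2(r sinθ, d + r cosθ).
Differentiating tanφ: φ̇ = rω(d cosθ + r)/(d² + r² + 2dr cosθ).
d² + r² + 2dr cosθ = |CA|² = 0.0523943 m²;  d cosθ + r = -0.15462 m.
|ω_lever| = |0.0975·9.844·-0.15462| / 0.0523943 = 2.8323 rad/s.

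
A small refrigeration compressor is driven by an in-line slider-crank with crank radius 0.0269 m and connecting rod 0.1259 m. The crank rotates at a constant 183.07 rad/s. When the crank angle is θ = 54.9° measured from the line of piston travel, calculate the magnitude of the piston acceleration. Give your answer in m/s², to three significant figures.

ω = 183.1 rad/s
x(θ) = r cosθ + √(L² − r² sin²θ); with ω constant, a = ω²·d²x/dθ².
d²x/dθ² = −r cosθ − r²(cos2θ)/√u − r⁴ sin²2θ/(4u^{3/2}),  u = L² − r² sin²θ = 0.0153664 m².
Substituting r = 0.0269 m, L = 0.1259 m, θ = 54.9°: d²x/dθ² = -0.013551 m.
a = ω²·d²x/dθ² = (183.1)²·(-0.013551) = -454.16 m/s²;  |a| = 454.16 m/s².

454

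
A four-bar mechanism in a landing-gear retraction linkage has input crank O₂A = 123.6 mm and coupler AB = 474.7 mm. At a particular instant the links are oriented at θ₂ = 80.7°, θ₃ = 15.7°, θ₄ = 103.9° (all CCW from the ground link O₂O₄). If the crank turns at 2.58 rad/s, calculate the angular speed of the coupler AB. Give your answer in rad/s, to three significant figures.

ω₂ = 2.58 rad/s
Differentiating the loop-closure r₂e^{iθ₂}+r₃e^{iθ₃}=r₁+r₄e^{iθ₄} gives r₂ω₂e^{iθ₂}+r₃ω₃e^{iθ₃}=r₄ω₄e^{iθ₄}.
Eliminating the other unknown: ω₃ = r₂ω₂ sin(θ₄−θ₂) / [r₃ sin(θ₃−θ₄)].
Numerator sine = +0.39394; denominator sine = -0.99951.
Result = 0.1236·2.58·(+0.39394) / (0.4747·(-0.99951)) = -0.26477 rad/s; magnitude 0.26477 rad/s.

0.265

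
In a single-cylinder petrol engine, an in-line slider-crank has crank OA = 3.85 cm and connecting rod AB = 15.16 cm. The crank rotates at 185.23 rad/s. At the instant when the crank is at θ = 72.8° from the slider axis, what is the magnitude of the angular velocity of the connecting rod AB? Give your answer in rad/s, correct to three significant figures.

14.3

ω = 185.2 rad/s
The rod makes angle φ with the slider axis where L sinφ = r sinθ; differentiating, L cosφ·φ̇ = r ω cosθ.
L cosφ = √(L² − r² sin²θ) = 0.14707 m.
|ω_rod| = r ω |cosθ| / √(L² − r² sin²θ) = 0.0385·185.2·0.29571/0.14707 = 14.339 rad/s.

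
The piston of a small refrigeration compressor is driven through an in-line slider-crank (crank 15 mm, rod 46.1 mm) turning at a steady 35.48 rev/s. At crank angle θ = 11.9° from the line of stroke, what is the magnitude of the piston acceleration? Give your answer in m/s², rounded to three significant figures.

ω = 2π·35.5 = 222.9 rad/s
x(θ) = r cosθ + √(L² − r² sin²θ); with ω constant, a = ω²·d²x/dθ².
d²x/dθ² = −r cosθ − r²(cos2θ)/√u − r⁴ sin²2θ/(4u^{3/2}),  u = L² − r² sin²θ = 0.00211564 m².
Substituting r = 0.015 m, L = 0.0461 m, θ = 11.9°: d²x/dθ² = -0.019175 m.
a = ω²·d²x/dθ² = (222.9)²·(-0.019175) = -952.91 m/s²;  |a| = 952.91 m/s².

953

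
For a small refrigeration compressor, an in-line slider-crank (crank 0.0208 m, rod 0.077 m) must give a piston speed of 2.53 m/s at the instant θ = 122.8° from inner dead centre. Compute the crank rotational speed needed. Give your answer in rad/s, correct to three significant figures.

For an in-line slider-crank, |v_piston| = rω|sinθ|·[1 + r cosθ/√(L² − r² sin²θ)].
With r = 0.0208 m, L = 0.077 m, θ = 122.8°: the bracketed kinematic factor |dx/dθ| = 0.014857 m.
ω = v/|dx/dθ| = 2.53/0.014857 = 170.29 rad/s.

170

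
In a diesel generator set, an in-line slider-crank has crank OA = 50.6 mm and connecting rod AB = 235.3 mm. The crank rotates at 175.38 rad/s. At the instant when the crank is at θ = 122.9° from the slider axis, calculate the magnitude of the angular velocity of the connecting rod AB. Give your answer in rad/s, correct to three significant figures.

20.8

ω = 175.4 rad/s
The rod makes angle φ with the slider axis where L sinφ = r sinθ; differentiating, L cosφ·φ̇ = r ω cosθ.
L cosφ = √(L² − r² sin²θ) = 0.23143 m.
|ω_rod| = r ω |cosθ| / √(L² − r² sin²θ) = 0.0506·175.4·0.54317/0.23143 = 20.828 rad/s.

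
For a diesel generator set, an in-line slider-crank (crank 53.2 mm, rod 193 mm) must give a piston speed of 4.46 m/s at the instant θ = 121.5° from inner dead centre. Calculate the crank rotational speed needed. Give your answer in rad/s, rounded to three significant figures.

For an in-line slider-crank, |v_piston| = rω|sinθ|·[1 + r cosθ/√(L² − r² sin²θ)].
With r = 0.0532 m, L = 0.193 m, θ = 121.5°: the bracketed kinematic factor |dx/dθ| = 0.038639 m.
ω = v/|dx/dθ| = 4.46/0.038639 = 115.43 rad/s.

115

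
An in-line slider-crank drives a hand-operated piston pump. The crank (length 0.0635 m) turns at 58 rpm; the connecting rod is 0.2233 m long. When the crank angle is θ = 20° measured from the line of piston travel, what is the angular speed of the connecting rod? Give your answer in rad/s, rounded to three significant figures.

1.63

ω = 6.074 rad/s (converted from 58 rpm).
The rod makes angle φ with the slider axis where L sinφ = r sinθ; differentiating, L cosφ·φ̇ = r ω cosθ.
L cosφ = √(L² − r² sin²θ) = 0.22224 m.
|ω_rod| = r ω |cosθ| / √(L² − r² sin²θ) = 0.0635·6.074·0.93969/0.22224 = 1.6308 rad/s.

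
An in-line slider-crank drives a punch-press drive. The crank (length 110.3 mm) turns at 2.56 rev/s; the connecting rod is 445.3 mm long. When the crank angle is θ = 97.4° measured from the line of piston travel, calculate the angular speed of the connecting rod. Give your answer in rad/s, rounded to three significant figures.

0.529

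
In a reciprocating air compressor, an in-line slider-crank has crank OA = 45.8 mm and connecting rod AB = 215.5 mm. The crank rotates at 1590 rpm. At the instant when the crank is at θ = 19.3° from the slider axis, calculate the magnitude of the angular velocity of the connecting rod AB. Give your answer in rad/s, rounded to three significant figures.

33.5

ω = 166.5 rad/s (converted from 1590 rpm).
The rod makes angle φ with the slider axis where L sinφ = r sinθ; differentiating, L cosφ·φ̇ = r ω cosθ.
L cosφ = √(L² − r² sin²θ) = 0.21497 m.
|ω_rod| = r ω |cosθ| / √(L² − r² sin²θ) = 0.0458·166.5·0.94380/0.21497 = 33.481 rad/s.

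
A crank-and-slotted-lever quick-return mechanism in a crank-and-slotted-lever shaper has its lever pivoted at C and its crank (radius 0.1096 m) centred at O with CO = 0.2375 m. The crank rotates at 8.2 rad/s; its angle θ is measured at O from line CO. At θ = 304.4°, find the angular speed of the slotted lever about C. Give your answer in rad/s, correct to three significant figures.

ω = 8.2 rad/s
Crank pin A relative to C: A = (d + r cosθ, r sinθ); lever angle φ = atan2(r sinθ, d + r cosθ).
Differentiating tanφ: φ̇ = rω(d cosθ + r)/(d² + r² + 2dr cosθ).
d² + r² + 2dr cosθ = |CA|² = 0.0978306 m²;  d cosθ + r = +0.24378 m.
|ω_lever| = |0.1096·8.2·+0.24378| / 0.0978306 = 2.2395 rad/s.

2.24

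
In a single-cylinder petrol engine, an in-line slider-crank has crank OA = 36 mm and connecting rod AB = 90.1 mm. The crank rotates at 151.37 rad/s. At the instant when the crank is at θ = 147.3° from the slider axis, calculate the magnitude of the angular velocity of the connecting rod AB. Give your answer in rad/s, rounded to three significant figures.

52.1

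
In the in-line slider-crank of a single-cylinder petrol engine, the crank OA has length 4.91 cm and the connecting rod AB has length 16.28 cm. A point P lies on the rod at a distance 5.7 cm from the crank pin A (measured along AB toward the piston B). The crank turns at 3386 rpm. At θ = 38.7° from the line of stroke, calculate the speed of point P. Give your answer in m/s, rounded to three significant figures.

14.7

ω = 354.6 rad/s.  Crank-pin speed |V_A| = rω = 17.41 m/s, perpendicular to OA.
Rod angle: sinφ = −(r/L) sinθ ⇒ φ = -10.869°; ω_rod = −rω cosθ/√(L²−r²sin²θ) = -84.984 rad/s.
V_P = V_A + ω_rod × AP, with AP = 0.057 m along the rod.
Components: V_Px = −rω sinθ − a·ω_rod·sinφ = -11.799 m/s;  V_Py = rω cosθ + a·ω_rod·cosφ = +8.83 m/s.
|V_P| = √(V_Px² + V_Py²) = 14.737 m/s.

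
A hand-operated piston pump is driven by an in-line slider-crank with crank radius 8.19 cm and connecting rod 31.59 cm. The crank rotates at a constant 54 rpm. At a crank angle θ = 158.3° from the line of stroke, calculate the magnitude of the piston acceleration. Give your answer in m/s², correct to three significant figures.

1.93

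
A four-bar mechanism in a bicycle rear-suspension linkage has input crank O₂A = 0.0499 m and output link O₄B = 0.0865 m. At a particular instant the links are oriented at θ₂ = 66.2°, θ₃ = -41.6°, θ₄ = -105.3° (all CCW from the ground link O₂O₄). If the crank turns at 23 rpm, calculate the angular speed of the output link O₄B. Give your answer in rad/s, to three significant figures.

ω₂ = 2.409 rad/s (from 23 rpm).
Differentiating the loop-closure r₂e^{iθ₂}+r₃e^{iθ₃}=r₁+r₄e^{iθ₄} gives r₂ω₂e^{iθ₂}+r₃ω₃e^{iθ₃}=r₄ω₄e^{iθ₄}.
Eliminating the other unknown: ω₄ = r₂ω₂ sin(θ₂−θ₃) / [r₄ sin(θ₄−θ₃)].
Numerator sine = +0.95213; denominator sine = -0.89649.
Result = 0.0499·2.409·(+0.95213) / (0.0865·(-0.89649)) = -1.4757 rad/s; magnitude 1.4757 rad/s.

1.48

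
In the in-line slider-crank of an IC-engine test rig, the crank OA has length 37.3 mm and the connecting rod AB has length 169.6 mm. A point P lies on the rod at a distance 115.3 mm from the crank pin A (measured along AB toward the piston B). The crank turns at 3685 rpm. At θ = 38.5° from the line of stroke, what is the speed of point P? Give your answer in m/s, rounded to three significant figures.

ω = 385.9 rad/s.  Crank-pin speed |V_A| = rω = 14.394 m/s, perpendicular to OA.
Rod angle: sinφ = −(r/L) sinθ ⇒ φ = -7.869°; ω_rod = −rω cosθ/√(L²−r²sin²θ) = -67.051 rad/s.
V_P = V_A + ω_rod × AP, with AP = 0.1153 m along the rod.
Components: V_Px = −rω sinθ − a·ω_rod·sinφ = -10.019 m/s;  V_Py = rω cosθ + a·ω_rod·cosφ = +3.6066 m/s.
|V_P| = √(V_Px² + V_Py²) = 10.648 m/s.

10.6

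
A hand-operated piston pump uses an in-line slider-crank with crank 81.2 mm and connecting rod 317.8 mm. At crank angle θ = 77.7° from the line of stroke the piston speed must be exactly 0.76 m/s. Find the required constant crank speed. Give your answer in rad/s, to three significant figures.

9.07

For an in-line slider-crank, |v_piston| = rω|sinθ|·[1 + r cosθ/√(L² − r² sin²θ)].
With r = 0.0812 m, L = 0.3178 m, θ = 77.7°: the bracketed kinematic factor |dx/dθ| = 0.083796 m.
ω = v/|dx/dθ| = 0.76/0.083796 = 9.0697 rad/s.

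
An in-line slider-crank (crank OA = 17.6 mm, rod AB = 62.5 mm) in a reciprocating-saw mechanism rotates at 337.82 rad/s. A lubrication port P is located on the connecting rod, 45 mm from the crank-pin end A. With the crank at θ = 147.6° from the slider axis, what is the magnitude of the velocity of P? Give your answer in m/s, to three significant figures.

2.99

ω = 337.8 rad/s.  Crank-pin speed |V_A| = rω = 5.9456 m/s, perpendicular to OA.
Rod angle: sinφ = −(r/L) sinθ ⇒ φ = -8.678°; ω_rod = −rω cosθ/√(L²−r²sin²θ) = +81.251 rad/s.
V_P = V_A + ω_rod × AP, with AP = 0.045 m along the rod.
Components: V_Px = −rω sinθ − a·ω_rod·sinφ = -2.6341 m/s;  V_Py = rω cosθ + a·ω_rod·cosφ = -1.4056 m/s.
|V_P| = √(V_Px² + V_Py²) = 2.9857 m/s.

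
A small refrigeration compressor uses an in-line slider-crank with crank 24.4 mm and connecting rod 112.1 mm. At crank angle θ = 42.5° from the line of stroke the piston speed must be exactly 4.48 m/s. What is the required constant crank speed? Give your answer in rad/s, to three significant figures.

For an in-line slider-crank, |v_piston| = rω|sinθ|·[1 + r cosθ/√(L² − r² sin²θ)].
With r = 0.0244 m, L = 0.1121 m, θ = 42.5°: the bracketed kinematic factor |dx/dθ| = 0.019159 m.
ω = v/|dx/dθ| = 4.48/0.019159 = 233.83 rad/s.

234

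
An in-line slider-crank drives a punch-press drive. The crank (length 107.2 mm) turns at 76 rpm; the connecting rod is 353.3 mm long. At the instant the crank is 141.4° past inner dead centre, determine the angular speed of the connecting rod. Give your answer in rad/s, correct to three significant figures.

1.92

ω = 7.959 rad/s (converted from 76 rpm).
The rod makes angle φ with the slider axis where L sinφ = r sinθ; differentiating, L cosφ·φ̇ = r ω cosθ.
L cosφ = √(L² − r² sin²θ) = 0.34691 m.
|ω_rod| = r ω |cosθ| / √(L² − r² sin²θ) = 0.1072·7.959·0.78152/0.34691 = 1.922 rad/s.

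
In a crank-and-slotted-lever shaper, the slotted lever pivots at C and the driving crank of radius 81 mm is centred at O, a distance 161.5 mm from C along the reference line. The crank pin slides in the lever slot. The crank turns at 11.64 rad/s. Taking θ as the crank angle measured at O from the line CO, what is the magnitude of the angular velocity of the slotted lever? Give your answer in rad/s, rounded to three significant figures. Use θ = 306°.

3.45

ω = 11.64 rad/s
Crank pin A relative to C: A = (d + r cosθ, r sinθ); lever angle φ = atan2(r sinθ, d + r cosθ).
Differentiating tanφ: φ̇ = rω(d cosθ + r)/(d² + r² + 2dr cosθ).
d² + r² + 2dr cosθ = |CA|² = 0.0480215 m²;  d cosθ + r = +0.17593 m.
|ω_lever| = |0.081·11.64·+0.17593| / 0.0480215 = 3.4541 rad/s.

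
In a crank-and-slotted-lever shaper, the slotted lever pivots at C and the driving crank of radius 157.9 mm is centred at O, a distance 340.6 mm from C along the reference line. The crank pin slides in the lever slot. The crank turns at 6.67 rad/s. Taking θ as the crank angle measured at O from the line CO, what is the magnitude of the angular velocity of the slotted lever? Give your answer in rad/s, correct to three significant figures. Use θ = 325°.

ω = 6.67 rad/s
Crank pin A relative to C: A = (d + r cosθ, r sinθ); lever angle φ = atan2(r sinθ, d + r cosθ).
Differentiating tanφ: φ̇ = rω(d cosθ + r)/(d² + r² + 2dr cosθ).
d² + r² + 2dr cosθ = |CA|² = 0.22905 m²;  d cosθ + r = +0.4369 m.
|ω_lever| = |0.1579·6.67·+0.4369| / 0.22905 = 2.0089 rad/s.

2.01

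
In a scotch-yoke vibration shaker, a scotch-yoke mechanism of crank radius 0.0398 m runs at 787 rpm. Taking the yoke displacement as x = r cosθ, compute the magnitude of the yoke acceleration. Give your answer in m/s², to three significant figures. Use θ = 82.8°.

33.9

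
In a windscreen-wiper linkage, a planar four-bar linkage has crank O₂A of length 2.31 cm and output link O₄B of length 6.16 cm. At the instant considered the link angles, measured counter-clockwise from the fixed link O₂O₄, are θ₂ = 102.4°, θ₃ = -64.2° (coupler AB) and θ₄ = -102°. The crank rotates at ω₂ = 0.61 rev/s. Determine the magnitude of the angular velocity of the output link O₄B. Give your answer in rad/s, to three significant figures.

ω₂ = 3.833 rad/s (from 0.61 rev/s).
Differentiating the loop-closure r₂e^{iθ₂}+r₃e^{iθ₃}=r₁+r₄e^{iθ₄} gives r₂ω₂e^{iθ₂}+r₃ω₃e^{iθ₃}=r₄ω₄e^{iθ₄}.
Eliminating the other unknown: ω₄ = r₂ω₂ sin(θ₂−θ₃) / [r₄ sin(θ₄−θ₃)].
Numerator sine = +0.23175; denominator sine = -0.61291.
Result = 0.0231·3.833·(+0.23175) / (0.0616·(-0.61291)) = -0.54345 rad/s; magnitude 0.54345 rad/s.

0.543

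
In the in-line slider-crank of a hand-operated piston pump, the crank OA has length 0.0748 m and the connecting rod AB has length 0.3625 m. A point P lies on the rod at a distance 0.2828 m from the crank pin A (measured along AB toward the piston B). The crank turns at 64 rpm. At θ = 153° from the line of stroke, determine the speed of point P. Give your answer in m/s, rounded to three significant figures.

0.218

ω = 6.702 rad/s.  Crank-pin speed |V_A| = rω = 0.50131 m/s, perpendicular to OA.
Rod angle: sinφ = −(r/L) sinθ ⇒ φ = -5.375°; ω_rod = −rω cosθ/√(L²−r²sin²θ) = +1.2376 rad/s.
V_P = V_A + ω_rod × AP, with AP = 0.2828 m along the rod.
Components: V_Px = −rω sinθ − a·ω_rod·sinφ = -0.1948 m/s;  V_Py = rω cosθ + a·ω_rod·cosφ = -0.098207 m/s.
|V_P| = √(V_Px² + V_Py²) = 0.21816 m/s.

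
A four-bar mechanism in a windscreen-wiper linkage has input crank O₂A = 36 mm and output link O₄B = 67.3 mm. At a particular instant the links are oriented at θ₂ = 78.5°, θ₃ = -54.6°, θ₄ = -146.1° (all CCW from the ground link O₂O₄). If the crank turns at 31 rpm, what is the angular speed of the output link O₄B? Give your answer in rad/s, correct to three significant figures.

1.27

ω₂ = 3.246 rad/s (from 31 rpm).
Differentiating the loop-closure r₂e^{iθ₂}+r₃e^{iθ₃}=r₁+r₄e^{iθ₄} gives r₂ω₂e^{iθ₂}+r₃ω₃e^{iθ₃}=r₄ω₄e^{iθ₄}.
Eliminating the other unknown: ω₄ = r₂ω₂ sin(θ₂−θ₃) / [r₄ sin(θ₄−θ₃)].
Numerator sine = +0.73016; denominator sine = -0.99966.
Result = 0.036·3.246·(+0.73016) / (0.0673·(-0.99966)) = -1.2684 rad/s; magnitude 1.2684 rad/s.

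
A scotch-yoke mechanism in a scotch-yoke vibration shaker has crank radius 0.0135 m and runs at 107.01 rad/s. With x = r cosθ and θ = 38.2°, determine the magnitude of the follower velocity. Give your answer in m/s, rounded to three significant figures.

ω = 107 rad/s
x = r cosθ ⇒ ẋ = −rω sinθ.
|v| = rω|sinθ| = 0.0135·107·|sin 38.2°| = 0.89337 m/s.

0.893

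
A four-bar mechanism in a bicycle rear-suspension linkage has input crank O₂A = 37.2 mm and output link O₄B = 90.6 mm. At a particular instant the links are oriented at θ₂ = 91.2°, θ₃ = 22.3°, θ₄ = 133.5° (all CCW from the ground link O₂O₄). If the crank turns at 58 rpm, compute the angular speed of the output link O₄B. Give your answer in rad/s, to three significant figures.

2.50

ω₂ = 6.074 rad/s (from 58 rpm).
Differentiating the loop-closure r₂e^{iθ₂}+r₃e^{iθ₃}=r₁+r₄e^{iθ₄} gives r₂ω₂e^{iθ₂}+r₃ω₃e^{iθ₃}=r₄ω₄e^{iθ₄}.
Eliminating the other unknown: ω₄ = r₂ω₂ sin(θ₂−θ₃) / [r₄ sin(θ₄−θ₃)].
Numerator sine = +0.93295; denominator sine = +0.93232.
Result = 0.0372·6.074·(+0.93295) / (0.0906·(+0.93232)) = +2.4955 rad/s; magnitude 2.4955 rad/s.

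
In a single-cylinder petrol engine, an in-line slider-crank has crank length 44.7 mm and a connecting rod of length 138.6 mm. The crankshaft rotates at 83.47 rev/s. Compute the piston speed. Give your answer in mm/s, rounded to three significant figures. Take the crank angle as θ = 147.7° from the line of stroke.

9060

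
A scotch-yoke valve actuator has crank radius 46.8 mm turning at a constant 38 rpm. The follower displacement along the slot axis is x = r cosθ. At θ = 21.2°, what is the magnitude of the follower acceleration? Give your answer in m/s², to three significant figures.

0.691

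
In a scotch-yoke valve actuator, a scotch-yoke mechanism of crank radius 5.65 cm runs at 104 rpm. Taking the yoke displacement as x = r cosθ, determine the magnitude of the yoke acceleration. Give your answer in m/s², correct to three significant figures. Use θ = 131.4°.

4.43

ω = 10.89 rad/s (from 104 rpm).
x = r cosθ ⇒ ẍ = −rω² cosθ (ω constant).
|a| = rω²|cosθ| = 0.0565·(10.89)²·|cos 131.4°| = 4.4318 m/s².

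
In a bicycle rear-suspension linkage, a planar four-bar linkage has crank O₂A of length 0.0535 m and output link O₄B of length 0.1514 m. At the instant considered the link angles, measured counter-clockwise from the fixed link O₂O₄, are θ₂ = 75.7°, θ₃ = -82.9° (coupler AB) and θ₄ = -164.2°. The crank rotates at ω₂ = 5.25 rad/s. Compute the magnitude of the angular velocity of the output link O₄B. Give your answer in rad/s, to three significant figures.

0.685

ω₂ = 5.25 rad/s
Differentiating the loop-closure r₂e^{iθ₂}+r₃e^{iθ₃}=r₁+r₄e^{iθ₄} gives r₂ω₂e^{iθ₂}+r₃ω₃e^{iθ₃}=r₄ω₄e^{iθ₄}.
Eliminating the other unknown: ω₄ = r₂ω₂ sin(θ₂−θ₃) / [r₄ sin(θ₄−θ₃)].
Numerator sine = +0.36488; denominator sine = -0.98849.
Result = 0.0535·5.25·(+0.36488) / (0.1514·(-0.98849)) = -0.68479 rad/s; magnitude 0.68479 rad/s.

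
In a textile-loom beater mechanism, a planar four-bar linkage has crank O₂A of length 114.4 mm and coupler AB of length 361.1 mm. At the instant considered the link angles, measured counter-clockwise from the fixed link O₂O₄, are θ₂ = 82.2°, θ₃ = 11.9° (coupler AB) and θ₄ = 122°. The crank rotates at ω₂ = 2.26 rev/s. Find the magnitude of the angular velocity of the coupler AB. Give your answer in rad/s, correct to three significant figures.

ω₂ = 14.2 rad/s (from 2.26 rev/s).
Differentiating the loop-closure r₂e^{iθ₂}+r₃e^{iθ₃}=r₁+r₄e^{iθ₄} gives r₂ω₂e^{iθ₂}+r₃ω₃e^{iθ₃}=r₄ω₄e^{iθ₄}.
Eliminating the other unknown: ω₃ = r₂ω₂ sin(θ₄−θ₂) / [r₃ sin(θ₃−θ₄)].
Numerator sine = +0.64011; denominator sine = -0.93909.
Result = 0.1144·14.2·(+0.64011) / (0.3611·(-0.93909)) = -3.0664 rad/s; magnitude 3.0664 rad/s.

3.07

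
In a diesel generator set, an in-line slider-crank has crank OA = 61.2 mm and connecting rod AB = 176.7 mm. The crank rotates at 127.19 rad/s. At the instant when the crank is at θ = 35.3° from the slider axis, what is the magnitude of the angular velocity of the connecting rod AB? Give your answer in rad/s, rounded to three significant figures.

36.7

ω = 127.2 rad/s
The rod makes angle φ with the slider axis where L sinφ = r sinθ; differentiating, L cosφ·φ̇ = r ω cosθ.
L cosφ = √(L² − r² sin²θ) = 0.17312 m.
|ω_rod| = r ω |cosθ| / √(L² − r² sin²θ) = 0.0612·127.2·0.81614/0.17312 = 36.695 rad/s.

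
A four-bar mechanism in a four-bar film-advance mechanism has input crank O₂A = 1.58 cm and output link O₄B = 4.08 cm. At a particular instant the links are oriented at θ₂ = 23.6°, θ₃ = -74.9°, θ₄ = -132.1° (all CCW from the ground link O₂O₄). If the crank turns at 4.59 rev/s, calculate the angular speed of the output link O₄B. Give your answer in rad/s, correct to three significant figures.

ω₂ = 28.84 rad/s (from 4.59 rev/s).
Differentiating the loop-closure r₂e^{iθ₂}+r₃e^{iθ₃}=r₁+r₄e^{iθ₄} gives r₂ω₂e^{iθ₂}+r₃ω₃e^{iθ₃}=r₄ω₄e^{iθ₄}.
Eliminating the other unknown: ω₄ = r₂ω₂ sin(θ₂−θ₃) / [r₄ sin(θ₄−θ₃)].
Numerator sine = +0.98902; denominator sine = -0.84057.
Result = 0.0158·28.84·(+0.98902) / (0.0408·(-0.84057)) = -13.141 rad/s; magnitude 13.141 rad/s.

13.1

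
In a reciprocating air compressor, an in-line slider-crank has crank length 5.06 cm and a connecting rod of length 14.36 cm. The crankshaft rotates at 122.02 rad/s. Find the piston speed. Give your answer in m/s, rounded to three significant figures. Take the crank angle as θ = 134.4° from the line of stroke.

ω = 122 rad/s
For an in-line slider-crank, x = r cosθ + √(L² − r² sin²θ), so v = −rω sinθ·[1 + r cosθ/√(L² − r² sin²θ)].
With r = 0.0506 m, L = 0.1436 m, θ = 134.4°: √(L² − r² sin²θ) = 0.13897 m.
v = −0.0506·122·0.71447·[1 + 0.0506·-0.69966/0.13897] = -3.2876 m/s.
|v| = 3.2876 m/s.

3.29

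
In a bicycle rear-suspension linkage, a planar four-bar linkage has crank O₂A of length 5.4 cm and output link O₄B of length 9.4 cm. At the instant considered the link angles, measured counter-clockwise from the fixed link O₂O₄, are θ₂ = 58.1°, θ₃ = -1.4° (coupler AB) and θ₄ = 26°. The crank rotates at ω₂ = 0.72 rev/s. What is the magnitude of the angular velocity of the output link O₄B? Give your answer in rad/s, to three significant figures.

ω₂ = 4.524 rad/s (from 0.72 rev/s).
Differentiating the loop-closure r₂e^{iθ₂}+r₃e^{iθ₃}=r₁+r₄e^{iθ₄} gives r₂ω₂e^{iθ₂}+r₃ω₃e^{iθ₃}=r₄ω₄e^{iθ₄}.
Eliminating the other unknown: ω₄ = r₂ω₂ sin(θ₂−θ₃) / [r₄ sin(θ₄−θ₃)].
Numerator sine = +0.86163; denominator sine = +0.46020.
Result = 0.054·4.524·(+0.86163) / (0.094·(+0.46020)) = +4.8658 rad/s; magnitude 4.8658 rad/s.

4.87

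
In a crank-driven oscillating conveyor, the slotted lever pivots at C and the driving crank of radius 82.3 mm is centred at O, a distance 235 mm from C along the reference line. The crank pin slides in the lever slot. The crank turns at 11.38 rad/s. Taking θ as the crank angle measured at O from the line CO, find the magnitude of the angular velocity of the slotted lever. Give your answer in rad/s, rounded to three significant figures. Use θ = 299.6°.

ω = 11.38 rad/s
Crank pin A relative to C: A = (d + r cosθ, r sinθ); lever angle φ = atan2(r sinθ, d + r cosθ).
Differentiating tanφ: φ̇ = rω(d cosθ + r)/(d² + r² + 2dr cosθ).
d² + r² + 2dr cosθ = |CA|² = 0.0811045 m²;  d cosθ + r = +0.19838 m.
|ω_lever| = |0.0823·11.38·+0.19838| / 0.0811045 = 2.2908 rad/s.

2.29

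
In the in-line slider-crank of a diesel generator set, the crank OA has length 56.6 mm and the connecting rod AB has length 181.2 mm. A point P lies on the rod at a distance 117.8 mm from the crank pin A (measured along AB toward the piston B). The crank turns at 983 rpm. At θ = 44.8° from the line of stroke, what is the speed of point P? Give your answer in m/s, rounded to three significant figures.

4.93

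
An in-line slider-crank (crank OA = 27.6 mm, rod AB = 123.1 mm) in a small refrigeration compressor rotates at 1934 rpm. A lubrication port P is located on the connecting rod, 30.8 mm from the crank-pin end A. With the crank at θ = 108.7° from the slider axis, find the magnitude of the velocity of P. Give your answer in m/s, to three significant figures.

5.37

ω = 202.5 rad/s.  Crank-pin speed |V_A| = rω = 5.5898 m/s, perpendicular to OA.
Rod angle: sinφ = −(r/L) sinθ ⇒ φ = -12.261°; ω_rod = −rω cosθ/√(L²−r²sin²θ) = +14.898 rad/s.
V_P = V_A + ω_rod × AP, with AP = 0.0308 m along the rod.
Components: V_Px = −rω sinθ − a·ω_rod·sinφ = -5.1972 m/s;  V_Py = rω cosθ + a·ω_rod·cosφ = -1.3438 m/s.
|V_P| = √(V_Px² + V_Py²) = 5.3681 m/s.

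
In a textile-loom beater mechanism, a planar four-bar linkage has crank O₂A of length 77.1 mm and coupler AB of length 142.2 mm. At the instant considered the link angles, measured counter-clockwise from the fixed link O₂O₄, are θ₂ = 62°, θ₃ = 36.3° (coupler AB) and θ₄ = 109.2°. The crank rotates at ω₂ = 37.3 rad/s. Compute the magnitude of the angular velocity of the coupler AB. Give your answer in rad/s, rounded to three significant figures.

15.5

ω₂ = 37.3 rad/s
Differentiating the loop-closure r₂e^{iθ₂}+r₃e^{iθ₃}=r₁+r₄e^{iθ₄} gives r₂ω₂e^{iθ₂}+r₃ω₃e^{iθ₃}=r₄ω₄e^{iθ₄}.
Eliminating the other unknown: ω₃ = r₂ω₂ sin(θ₄−θ₂) / [r₃ sin(θ₃−θ₄)].
Numerator sine = +0.73373; denominator sine = -0.95579.
Result = 0.0771·37.3·(+0.73373) / (0.1422·(-0.95579)) = -15.525 rad/s; magnitude 15.525 rad/s.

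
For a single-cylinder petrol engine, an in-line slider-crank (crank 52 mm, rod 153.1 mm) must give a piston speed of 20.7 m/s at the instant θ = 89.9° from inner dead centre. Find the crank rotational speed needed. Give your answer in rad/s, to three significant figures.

398

For an in-line slider-crank, |v_piston| = rω|sinθ|·[1 + r cosθ/√(L² − r² sin²θ)].
With r = 0.052 m, L = 0.1531 m, θ = 89.9°: the bracketed kinematic factor |dx/dθ| = 0.052033 m.
ω = v/|dx/dθ| = 20.7/0.052033 = 397.83 rad/s.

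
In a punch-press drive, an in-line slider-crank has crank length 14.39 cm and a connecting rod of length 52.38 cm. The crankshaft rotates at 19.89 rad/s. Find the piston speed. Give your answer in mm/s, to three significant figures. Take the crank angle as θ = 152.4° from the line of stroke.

1000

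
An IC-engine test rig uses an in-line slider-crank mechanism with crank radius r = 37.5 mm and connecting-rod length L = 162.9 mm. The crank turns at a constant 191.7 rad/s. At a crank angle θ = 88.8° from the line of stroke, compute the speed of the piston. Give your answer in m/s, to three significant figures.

7.22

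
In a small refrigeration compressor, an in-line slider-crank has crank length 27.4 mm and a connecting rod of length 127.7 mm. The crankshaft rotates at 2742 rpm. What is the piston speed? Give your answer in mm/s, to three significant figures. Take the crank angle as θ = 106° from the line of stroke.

7110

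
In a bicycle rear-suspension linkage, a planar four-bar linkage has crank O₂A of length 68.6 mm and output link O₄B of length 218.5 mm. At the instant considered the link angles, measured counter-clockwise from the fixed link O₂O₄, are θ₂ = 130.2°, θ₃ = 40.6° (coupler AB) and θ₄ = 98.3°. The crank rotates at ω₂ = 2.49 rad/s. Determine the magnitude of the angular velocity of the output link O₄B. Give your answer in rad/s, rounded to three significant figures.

ω₂ = 2.49 rad/s
Differentiating the loop-closure r₂e^{iθ₂}+r₃e^{iθ₃}=r₁+r₄e^{iθ₄} gives r₂ω₂e^{iθ₂}+r₃ω₃e^{iθ₃}=r₄ω₄e^{iθ₄}.
Eliminating the other unknown: ω₄ = r₂ω₂ sin(θ₂−θ₃) / [r₄ sin(θ₄−θ₃)].
Numerator sine = +0.99998; denominator sine = +0.84526.
Result = 0.0686·2.49·(+0.99998) / (0.2185·(+0.84526)) = +0.92485 rad/s; magnitude 0.92485 rad/s.

0.925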